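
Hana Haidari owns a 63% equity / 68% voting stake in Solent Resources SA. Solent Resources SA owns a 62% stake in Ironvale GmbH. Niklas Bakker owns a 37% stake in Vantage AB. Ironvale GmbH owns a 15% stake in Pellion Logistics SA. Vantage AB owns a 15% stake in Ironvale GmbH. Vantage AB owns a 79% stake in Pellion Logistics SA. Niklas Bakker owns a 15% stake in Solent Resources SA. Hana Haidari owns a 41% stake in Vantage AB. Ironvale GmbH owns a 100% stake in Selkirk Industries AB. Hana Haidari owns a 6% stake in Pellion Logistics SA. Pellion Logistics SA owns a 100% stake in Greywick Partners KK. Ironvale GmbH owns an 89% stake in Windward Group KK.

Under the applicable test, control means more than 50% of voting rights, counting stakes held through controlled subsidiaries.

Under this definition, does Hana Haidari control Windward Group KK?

Hana holds 68% of Solent, so Hana controls Solent.
Solent holds 62% of Ironvale, so Hana controls Ironvale.
Ironvale holds 89% of Windward, so Hana controls Windward.

Yes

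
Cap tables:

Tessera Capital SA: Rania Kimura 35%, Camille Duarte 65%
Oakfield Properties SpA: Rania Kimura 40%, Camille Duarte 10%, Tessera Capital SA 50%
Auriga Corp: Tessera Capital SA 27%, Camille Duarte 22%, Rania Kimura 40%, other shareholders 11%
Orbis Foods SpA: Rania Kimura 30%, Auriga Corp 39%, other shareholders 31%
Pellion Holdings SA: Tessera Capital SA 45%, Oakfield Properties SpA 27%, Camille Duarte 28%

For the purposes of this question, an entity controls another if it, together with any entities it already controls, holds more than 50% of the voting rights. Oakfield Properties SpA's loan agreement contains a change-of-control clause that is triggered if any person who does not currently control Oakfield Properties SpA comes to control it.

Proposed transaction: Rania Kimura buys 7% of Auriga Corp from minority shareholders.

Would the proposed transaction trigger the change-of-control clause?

The purchase changes only Rania's holdings, so Rania is the only person who could newly come to control Oakfield.
Rania's largest direct stake is 40% in Oakfield, which does not meet the threshold, so Rania controls no company.
In Oakfield, Rania's side holds only 40%, not > 50%.
So before the transaction, Rania does not control Oakfield.
After the purchase, Rania's direct stake in Auriga rises to 40% + 7% = 47%.
Rania's side now holds 47% of Auriga, not > 50%, so Rania still does not control Auriga.
After the transaction, Rania's side holds 40% of Oakfield, not > 50%, so Rania still does not control Oakfield.
No new person acquires control, so the clause is not triggered.

No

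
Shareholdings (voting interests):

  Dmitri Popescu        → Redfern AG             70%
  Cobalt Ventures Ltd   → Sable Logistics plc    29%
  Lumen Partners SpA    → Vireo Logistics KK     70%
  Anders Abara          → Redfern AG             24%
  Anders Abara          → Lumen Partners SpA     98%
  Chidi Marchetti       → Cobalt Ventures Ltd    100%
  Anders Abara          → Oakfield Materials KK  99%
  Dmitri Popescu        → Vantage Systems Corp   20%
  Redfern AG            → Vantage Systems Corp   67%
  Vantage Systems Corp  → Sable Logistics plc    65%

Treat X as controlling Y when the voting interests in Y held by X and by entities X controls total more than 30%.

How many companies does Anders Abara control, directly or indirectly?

3

Anders holds 98% of Lumen, so Anders controls Lumen.
Lumen holds 70% of Vireo, so Anders controls Vireo.
Anders holds 99% of Oakfield, so Anders controls Oakfield.
No other company's threshold is met.
Anders controls 3 companies.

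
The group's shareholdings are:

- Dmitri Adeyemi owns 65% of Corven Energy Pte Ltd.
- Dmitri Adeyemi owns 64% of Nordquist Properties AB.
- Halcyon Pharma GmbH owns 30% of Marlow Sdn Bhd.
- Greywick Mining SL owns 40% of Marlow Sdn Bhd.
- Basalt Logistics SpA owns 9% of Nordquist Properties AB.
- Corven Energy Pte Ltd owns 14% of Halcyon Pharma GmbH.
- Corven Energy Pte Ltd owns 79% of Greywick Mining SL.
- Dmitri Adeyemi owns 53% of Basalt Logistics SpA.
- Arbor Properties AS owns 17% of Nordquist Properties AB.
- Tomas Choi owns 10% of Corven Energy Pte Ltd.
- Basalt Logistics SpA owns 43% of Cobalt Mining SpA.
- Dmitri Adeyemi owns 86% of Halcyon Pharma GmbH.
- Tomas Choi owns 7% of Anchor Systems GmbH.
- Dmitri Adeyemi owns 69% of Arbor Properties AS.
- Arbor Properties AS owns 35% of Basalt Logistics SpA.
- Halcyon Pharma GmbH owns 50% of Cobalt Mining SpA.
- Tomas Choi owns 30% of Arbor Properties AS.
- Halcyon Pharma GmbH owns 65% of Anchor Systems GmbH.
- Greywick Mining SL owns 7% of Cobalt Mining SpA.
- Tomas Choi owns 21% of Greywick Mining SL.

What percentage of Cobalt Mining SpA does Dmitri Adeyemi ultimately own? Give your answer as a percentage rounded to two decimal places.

Dmitri reaches Cobalt along 5 paths.
Via Arbor → Basalt: 69% × 35% × 43% = 10.3845%.
Via Basalt: 53% × 43% = 22.79%.
Via Corven → Greywick: 65% × 79% × 7% = 3.5945%.
Via Corven → Halcyon: 65% × 14% × 50% = 4.55%.
Via Halcyon: 86% × 50% = 43%.
Total: 10.3845% + 22.79% + 3.5945% + 4.55% + 43% = 84.319%.
Rounded: 84.32%.

84.32%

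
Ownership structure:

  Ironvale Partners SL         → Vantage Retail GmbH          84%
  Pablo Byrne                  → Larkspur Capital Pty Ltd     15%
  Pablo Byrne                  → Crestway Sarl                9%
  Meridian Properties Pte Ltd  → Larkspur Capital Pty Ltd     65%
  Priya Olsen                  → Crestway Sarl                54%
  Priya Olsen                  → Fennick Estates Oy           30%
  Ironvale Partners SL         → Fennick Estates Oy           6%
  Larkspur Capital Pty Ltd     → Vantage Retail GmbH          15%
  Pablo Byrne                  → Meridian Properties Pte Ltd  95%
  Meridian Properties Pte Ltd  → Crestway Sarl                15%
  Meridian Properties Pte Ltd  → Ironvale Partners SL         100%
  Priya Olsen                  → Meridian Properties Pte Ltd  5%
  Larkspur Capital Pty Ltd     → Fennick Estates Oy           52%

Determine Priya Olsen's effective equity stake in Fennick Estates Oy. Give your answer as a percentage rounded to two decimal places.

31.99%

Priya reaches Fennick along 3 paths.
Direct stake: 30% = 30%.
Via Meridian → Ironvale: 5% × 100% × 6% = 0.3%.
Via Meridian → Larkspur: 5% × 65% × 52% = 1.69%.
Total: 30% + 0.3% + 1.69% = 31.99%.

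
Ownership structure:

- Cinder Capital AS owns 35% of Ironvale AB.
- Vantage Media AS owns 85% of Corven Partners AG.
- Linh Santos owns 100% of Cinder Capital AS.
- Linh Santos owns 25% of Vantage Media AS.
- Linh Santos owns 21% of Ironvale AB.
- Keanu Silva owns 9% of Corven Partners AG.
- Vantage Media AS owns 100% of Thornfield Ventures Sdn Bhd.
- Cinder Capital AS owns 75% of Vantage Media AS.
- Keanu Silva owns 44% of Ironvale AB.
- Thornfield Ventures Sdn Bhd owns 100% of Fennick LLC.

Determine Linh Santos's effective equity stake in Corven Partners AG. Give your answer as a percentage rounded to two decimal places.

85.00%

Linh reaches Corven along 2 paths.
Via Cinder → Vantage: 100% × 75% × 85% = 63.75%.
Via Vantage: 25% × 85% = 21.25%.
Total: 63.75% + 21.25% = 85%.
Rounded: 85.00%.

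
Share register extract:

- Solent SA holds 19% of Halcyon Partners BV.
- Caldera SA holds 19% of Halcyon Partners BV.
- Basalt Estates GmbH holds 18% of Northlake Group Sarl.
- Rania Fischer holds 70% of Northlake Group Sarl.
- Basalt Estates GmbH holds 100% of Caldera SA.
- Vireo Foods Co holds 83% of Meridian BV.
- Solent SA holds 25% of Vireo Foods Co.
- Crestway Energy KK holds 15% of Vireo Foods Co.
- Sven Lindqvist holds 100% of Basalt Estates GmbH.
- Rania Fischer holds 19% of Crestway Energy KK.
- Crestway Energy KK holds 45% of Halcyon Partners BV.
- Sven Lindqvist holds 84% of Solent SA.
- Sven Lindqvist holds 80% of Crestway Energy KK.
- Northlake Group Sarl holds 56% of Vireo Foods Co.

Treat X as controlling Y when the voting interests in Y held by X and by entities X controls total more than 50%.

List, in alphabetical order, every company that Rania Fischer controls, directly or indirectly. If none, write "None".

Rania holds 70% of Northlake, so Rania controls Northlake.
Northlake holds 56% of Vireo, so Rania controls Vireo.
Vireo holds 83% of Meridian, so Rania controls Meridian.
No other company's threshold is met.

Meridian BV, Northlake Group Sarl, Vireo Foods Co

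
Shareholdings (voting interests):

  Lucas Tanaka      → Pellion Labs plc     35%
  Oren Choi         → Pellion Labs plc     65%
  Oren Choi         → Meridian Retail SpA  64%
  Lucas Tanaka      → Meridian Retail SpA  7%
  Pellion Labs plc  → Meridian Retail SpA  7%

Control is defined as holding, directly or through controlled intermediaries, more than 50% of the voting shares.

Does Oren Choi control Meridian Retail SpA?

Oren holds 65% of Pellion, so Oren controls Pellion.
Oren and Pellion together hold 64% + 7% = 71% of Meridian, so Oren controls Meridian.

Yes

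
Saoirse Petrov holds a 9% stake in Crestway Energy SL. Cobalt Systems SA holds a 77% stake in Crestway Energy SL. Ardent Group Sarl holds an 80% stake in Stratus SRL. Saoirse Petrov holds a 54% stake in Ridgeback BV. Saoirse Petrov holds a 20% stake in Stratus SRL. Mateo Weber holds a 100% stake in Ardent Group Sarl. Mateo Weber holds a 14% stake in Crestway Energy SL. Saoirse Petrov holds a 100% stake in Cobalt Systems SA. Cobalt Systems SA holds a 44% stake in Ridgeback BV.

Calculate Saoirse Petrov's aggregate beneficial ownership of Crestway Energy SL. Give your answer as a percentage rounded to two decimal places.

Saoirse reaches Crestway along 2 paths.
Via Cobalt: 100% × 77% = 77%.
Direct stake: 9% = 9%.
Total: 77% + 9% = 86%.
Rounded: 86.00%.

86.00%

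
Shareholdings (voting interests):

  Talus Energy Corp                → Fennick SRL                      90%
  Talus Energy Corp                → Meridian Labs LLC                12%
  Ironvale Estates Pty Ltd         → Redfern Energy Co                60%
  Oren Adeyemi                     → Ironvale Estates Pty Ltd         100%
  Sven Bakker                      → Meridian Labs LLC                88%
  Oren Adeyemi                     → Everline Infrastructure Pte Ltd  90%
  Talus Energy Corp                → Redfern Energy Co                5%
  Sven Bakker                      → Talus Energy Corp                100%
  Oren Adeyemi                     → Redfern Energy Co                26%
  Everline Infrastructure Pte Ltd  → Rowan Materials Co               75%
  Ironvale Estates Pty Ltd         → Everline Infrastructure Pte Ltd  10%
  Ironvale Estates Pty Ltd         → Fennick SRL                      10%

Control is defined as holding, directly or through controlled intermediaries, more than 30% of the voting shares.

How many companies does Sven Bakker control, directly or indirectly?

3

Sven holds 100% of Talus, so Sven controls Talus.
Talus holds 90% of Fennick, so Sven controls Fennick.
Talus and Sven together hold 12% + 88% = 100% of Meridian, so Sven controls Meridian.
No other company's threshold is met.
Sven controls 3 companies.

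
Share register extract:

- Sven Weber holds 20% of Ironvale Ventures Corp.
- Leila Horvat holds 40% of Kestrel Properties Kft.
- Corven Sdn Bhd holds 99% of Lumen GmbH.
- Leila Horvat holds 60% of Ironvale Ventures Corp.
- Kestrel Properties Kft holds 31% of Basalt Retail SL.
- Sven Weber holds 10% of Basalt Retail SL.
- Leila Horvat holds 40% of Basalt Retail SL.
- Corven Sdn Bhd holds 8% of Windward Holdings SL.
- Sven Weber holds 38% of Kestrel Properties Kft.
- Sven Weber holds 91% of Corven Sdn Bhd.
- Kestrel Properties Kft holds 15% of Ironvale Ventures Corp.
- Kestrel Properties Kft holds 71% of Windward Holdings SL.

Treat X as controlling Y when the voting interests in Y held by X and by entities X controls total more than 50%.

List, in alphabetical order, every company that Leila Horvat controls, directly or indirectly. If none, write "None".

Leila holds 60% of Ironvale, so Leila controls Ironvale.
No other company's threshold is met.

Ironvale Ventures Corp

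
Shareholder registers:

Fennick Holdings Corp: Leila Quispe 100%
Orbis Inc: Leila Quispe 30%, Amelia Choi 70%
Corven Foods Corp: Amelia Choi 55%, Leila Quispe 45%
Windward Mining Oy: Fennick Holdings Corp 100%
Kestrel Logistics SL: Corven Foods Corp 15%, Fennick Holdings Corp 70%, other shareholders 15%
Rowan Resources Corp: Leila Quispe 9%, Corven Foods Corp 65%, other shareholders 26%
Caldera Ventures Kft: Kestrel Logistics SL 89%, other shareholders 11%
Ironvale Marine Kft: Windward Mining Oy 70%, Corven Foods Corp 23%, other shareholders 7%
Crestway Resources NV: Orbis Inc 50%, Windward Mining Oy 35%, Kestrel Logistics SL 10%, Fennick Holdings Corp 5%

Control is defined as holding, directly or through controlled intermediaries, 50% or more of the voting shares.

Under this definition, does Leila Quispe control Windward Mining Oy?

Leila holds 100% of Fennick, so Leila controls Fennick.
Fennick holds 100% of Windward, so Leila controls Windward.

Yes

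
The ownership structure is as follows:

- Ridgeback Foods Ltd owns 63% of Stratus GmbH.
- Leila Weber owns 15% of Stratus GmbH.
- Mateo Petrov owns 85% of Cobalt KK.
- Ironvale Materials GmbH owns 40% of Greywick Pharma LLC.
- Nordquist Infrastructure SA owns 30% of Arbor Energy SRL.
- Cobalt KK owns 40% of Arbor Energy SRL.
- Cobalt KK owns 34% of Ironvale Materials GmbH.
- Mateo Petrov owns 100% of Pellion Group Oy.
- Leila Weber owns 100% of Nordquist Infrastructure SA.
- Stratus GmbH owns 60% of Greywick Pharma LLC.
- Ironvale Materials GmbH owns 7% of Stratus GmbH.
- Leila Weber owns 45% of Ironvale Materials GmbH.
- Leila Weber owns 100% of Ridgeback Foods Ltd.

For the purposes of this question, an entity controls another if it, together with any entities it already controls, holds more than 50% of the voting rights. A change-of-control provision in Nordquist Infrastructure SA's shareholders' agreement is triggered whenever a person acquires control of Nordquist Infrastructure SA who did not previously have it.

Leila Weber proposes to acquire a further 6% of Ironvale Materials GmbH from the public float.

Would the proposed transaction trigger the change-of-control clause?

No

The purchase changes only Leila's holdings, so Leila is the only person who could newly come to control Nordquist.
Leila holds 100% of Nordquist, so Leila controls Nordquist.
So Leila already controls Nordquist before the transaction.
After the purchase, Leila's direct stake in Ironvale rises to 45% + 6% = 51%.
Leila controlled Nordquist already, so this is not a new person acquiring control; every other person's position is unchanged or reduced.
No new person acquires control, so the clause is not triggered.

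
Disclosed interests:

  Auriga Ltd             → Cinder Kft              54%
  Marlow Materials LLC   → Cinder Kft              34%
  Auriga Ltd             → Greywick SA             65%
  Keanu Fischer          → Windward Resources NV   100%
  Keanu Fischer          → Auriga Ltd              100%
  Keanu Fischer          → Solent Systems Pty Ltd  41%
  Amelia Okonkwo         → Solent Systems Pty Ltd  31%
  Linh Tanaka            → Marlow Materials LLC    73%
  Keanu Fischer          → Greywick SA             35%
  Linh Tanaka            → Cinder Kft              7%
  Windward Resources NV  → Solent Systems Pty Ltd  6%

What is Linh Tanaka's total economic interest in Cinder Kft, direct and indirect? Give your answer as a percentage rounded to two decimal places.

Linh reaches Cinder along 2 paths.
Via Marlow: 73% × 34% = 24.82%.
Direct stake: 7% = 7%.
Total: 24.82% + 7% = 31.82%.

31.82%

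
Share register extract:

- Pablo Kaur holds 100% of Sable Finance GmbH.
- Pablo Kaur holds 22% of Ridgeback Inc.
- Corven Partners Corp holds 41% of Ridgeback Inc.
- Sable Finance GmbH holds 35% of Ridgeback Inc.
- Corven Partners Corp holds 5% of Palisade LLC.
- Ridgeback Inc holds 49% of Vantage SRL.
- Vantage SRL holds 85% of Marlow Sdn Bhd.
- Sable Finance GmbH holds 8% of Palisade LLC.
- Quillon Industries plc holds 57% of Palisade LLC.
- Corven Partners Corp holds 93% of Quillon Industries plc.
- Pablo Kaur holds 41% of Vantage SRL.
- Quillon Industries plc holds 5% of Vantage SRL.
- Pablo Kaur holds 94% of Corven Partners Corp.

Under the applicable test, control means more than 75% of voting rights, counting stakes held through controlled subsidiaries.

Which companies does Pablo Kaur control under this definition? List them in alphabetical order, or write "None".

Corven Partners Corp, Marlow Sdn Bhd, Quillon Industries plc, Ridgeback Inc, Sable Finance GmbH, Vantage SRL

Pablo holds 100% of Sable, so Pablo controls Sable.
Pablo holds 94% of Corven, so Pablo controls Corven.
Corven and Sable and Pablo together hold 41% + 35% + 22% = 98% of Ridgeback, so Pablo controls Ridgeback.
Corven holds 93% of Quillon, so Pablo controls Quillon.
Ridgeback and Pablo and Quillon together hold 49% + 41% + 5% = 95% of Vantage, so Pablo controls Vantage.
Vantage holds 85% of Marlow, so Pablo controls Marlow.
No other company's threshold is met.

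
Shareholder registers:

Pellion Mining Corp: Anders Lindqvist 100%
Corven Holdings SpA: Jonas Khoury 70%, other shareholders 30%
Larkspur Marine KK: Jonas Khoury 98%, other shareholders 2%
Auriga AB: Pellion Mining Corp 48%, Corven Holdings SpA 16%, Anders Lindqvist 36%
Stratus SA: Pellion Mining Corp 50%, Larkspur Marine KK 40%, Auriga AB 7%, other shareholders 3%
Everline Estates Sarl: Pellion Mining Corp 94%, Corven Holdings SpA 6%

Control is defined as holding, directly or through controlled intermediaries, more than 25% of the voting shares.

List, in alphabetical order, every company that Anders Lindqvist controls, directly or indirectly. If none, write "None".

Auriga AB, Everline Estates Sarl, Pellion Mining Corp, Stratus SA

Anders holds 100% of Pellion, so Anders controls Pellion.
Pellion and Anders together hold 48% + 36% = 84% of Auriga, so Anders controls Auriga.
Pellion and Auriga together hold 50% + 7% = 57% of Stratus, so Anders controls Stratus.
Pellion holds 94% of Everline, so Anders controls Everline.
No other company's threshold is met.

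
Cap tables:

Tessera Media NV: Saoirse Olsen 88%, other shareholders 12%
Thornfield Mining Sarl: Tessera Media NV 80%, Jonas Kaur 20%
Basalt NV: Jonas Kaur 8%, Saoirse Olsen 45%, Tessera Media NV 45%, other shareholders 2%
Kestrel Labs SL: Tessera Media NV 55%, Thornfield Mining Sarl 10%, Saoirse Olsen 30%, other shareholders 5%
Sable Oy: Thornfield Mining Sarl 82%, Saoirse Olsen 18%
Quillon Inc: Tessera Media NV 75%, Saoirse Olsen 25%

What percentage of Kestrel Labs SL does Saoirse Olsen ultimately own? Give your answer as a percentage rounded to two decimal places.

Saoirse reaches Kestrel along 3 paths.
Via Tessera: 88% × 55% = 48.4%.
Via Tessera → Thornfield: 88% × 80% × 10% = 7.04%.
Direct stake: 30% = 30%.
Total: 48.4% + 7.04% + 30% = 85.44%.

85.44%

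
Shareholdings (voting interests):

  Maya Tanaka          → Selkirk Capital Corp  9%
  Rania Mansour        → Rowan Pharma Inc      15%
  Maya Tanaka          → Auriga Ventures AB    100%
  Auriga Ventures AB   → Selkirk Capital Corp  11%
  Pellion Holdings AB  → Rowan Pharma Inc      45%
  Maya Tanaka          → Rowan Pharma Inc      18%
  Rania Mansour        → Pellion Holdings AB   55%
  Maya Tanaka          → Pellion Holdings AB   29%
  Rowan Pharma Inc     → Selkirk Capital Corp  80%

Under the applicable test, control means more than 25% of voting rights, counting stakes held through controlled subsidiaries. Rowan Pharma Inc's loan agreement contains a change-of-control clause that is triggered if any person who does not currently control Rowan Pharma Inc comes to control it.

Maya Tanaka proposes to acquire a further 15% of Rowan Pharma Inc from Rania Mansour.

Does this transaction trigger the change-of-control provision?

No

The purchase adds only to Maya's holdings (Rania's stake shrinks), so Maya is the only person who could newly come to control Rowan.
Maya holds 29% of Pellion, so Maya controls Pellion.
Pellion and Maya together hold 45% + 18% = 63% of Rowan, so Maya controls Rowan.
So Maya already controls Rowan before the transaction.
After the purchase, Maya's direct stake in Rowan rises to 18% + 15% = 33%, and Rania's stake falls to 0%.
Maya controlled Rowan already, so this is not a new person acquiring control; every other person's position is unchanged or reduced.
No new person acquires control, so the clause is not triggered.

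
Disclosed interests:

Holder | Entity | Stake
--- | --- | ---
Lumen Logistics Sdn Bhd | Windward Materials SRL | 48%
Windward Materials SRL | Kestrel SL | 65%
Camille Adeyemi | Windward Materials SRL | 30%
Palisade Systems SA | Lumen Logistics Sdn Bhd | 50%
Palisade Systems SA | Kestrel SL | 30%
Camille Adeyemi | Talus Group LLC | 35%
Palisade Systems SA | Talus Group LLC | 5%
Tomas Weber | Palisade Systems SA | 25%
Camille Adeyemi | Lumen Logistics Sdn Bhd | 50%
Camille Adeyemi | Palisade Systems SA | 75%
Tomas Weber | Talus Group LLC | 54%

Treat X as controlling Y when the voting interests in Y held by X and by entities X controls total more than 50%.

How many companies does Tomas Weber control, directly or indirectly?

1

Tomas holds 54% of Talus, so Tomas controls Talus.
No other company's threshold is met.
Tomas controls 1 company.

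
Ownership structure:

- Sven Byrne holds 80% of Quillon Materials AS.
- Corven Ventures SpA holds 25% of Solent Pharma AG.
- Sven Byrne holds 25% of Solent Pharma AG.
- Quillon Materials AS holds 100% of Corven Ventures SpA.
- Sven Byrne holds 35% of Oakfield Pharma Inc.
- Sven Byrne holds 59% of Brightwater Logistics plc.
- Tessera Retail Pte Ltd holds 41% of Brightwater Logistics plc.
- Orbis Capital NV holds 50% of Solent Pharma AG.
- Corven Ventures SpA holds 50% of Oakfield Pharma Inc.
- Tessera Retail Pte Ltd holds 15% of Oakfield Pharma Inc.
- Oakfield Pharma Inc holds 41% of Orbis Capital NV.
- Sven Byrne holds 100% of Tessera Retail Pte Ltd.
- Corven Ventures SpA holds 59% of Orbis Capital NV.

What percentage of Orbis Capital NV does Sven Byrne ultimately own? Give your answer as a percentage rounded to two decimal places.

Sven reaches Orbis along 4 paths.
Via Quillon → Corven: 80% × 100% × 59% = 47.2%.
Via Oakfield: 35% × 41% = 14.35%.
Via Tessera → Oakfield: 100% × 15% × 41% = 6.15%.
Via Quillon → Corven → Oakfield: 80% × 100% × 50% × 41% = 16.4%.
Total: 47.2% + 14.35% + 6.15% + 16.4% = 84.1%.
Rounded: 84.10%.

84.10%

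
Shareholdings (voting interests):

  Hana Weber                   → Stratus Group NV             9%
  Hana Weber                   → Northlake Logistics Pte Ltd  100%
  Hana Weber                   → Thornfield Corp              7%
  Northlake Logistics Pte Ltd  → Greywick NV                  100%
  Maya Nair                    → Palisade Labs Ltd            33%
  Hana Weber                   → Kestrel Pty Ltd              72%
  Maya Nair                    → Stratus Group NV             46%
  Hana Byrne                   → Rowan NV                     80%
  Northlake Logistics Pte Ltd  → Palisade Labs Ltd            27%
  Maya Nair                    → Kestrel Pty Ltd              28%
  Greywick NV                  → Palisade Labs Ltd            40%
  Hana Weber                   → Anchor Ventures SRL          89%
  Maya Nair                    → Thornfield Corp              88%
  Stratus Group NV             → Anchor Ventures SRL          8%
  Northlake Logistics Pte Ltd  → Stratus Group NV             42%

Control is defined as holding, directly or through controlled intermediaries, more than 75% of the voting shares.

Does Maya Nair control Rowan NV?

No

Maya holds 88% of Thornfield, so Maya controls Thornfield.
Neither Maya nor any entity Maya controls holds any voting interest in Rowan.
So Maya does not control Rowan.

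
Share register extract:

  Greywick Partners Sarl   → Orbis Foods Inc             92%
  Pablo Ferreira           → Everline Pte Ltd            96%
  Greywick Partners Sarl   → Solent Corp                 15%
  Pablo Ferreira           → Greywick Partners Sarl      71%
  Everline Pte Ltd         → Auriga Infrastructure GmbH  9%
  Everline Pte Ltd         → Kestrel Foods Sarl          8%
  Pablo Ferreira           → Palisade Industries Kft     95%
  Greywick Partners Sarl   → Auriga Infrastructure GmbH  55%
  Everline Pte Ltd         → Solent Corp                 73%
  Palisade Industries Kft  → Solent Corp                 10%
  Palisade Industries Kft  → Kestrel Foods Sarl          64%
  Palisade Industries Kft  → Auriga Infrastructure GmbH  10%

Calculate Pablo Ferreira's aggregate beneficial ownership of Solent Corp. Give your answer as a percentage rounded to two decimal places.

90.23%

Pablo reaches Solent along 3 paths.
Via Greywick: 71% × 15% = 10.65%.
Via Palisade: 95% × 10% = 9.5%.
Via Everline: 96% × 73% = 70.08%.
Total: 10.65% + 9.5% + 70.08% = 90.23%.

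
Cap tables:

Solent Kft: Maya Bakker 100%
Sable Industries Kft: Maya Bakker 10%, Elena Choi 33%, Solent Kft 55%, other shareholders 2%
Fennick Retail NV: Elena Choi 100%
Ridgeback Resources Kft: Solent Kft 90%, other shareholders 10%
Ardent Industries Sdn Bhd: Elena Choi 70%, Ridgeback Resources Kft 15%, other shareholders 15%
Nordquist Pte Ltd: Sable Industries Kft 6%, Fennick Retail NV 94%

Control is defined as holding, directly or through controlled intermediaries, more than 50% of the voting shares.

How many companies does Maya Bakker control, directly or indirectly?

3

Maya holds 100% of Solent, so Maya controls Solent.
Maya and Solent together hold 10% + 55% = 65% of Sable, so Maya controls Sable.
Solent holds 90% of Ridgeback, so Maya controls Ridgeback.
No other company's threshold is met.
Maya controls 3 companies.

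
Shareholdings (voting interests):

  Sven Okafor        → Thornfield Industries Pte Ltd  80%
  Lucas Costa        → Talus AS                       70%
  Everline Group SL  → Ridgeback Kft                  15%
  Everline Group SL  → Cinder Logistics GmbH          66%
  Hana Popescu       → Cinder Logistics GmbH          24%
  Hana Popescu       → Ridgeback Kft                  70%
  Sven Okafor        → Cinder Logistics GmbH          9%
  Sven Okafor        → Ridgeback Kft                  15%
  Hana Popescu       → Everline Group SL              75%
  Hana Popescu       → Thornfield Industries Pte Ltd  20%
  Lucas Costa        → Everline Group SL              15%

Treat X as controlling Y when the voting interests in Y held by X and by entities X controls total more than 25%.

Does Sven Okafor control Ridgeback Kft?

Sven holds 80% of Thornfield, so Sven controls Thornfield.
In Ridgeback, Sven's side holds only 15%, not > 25%.
So Sven does not control Ridgeback.

No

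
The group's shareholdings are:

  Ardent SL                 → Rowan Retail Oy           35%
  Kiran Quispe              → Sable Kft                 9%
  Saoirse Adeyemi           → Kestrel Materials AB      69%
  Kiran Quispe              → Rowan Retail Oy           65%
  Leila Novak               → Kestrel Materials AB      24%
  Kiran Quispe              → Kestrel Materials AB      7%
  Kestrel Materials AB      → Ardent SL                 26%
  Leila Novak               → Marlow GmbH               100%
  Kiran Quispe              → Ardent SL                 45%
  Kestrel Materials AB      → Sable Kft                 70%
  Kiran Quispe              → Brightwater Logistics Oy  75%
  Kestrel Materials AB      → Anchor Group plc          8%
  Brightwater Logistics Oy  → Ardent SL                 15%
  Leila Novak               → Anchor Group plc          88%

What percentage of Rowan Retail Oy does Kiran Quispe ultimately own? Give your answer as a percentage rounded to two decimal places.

85.32%

Kiran reaches Rowan along 4 paths.
Via Brightwater → Ardent: 75% × 15% × 35% = 3.9375%.
Via Ardent: 45% × 35% = 15.75%.
Via Kestrel → Ardent: 7% × 26% × 35% = 0.637%.
Direct stake: 65% = 65%.
Total: 3.9375% + 15.75% + 0.637% + 65% = 85.3245%.
Rounded: 85.32%.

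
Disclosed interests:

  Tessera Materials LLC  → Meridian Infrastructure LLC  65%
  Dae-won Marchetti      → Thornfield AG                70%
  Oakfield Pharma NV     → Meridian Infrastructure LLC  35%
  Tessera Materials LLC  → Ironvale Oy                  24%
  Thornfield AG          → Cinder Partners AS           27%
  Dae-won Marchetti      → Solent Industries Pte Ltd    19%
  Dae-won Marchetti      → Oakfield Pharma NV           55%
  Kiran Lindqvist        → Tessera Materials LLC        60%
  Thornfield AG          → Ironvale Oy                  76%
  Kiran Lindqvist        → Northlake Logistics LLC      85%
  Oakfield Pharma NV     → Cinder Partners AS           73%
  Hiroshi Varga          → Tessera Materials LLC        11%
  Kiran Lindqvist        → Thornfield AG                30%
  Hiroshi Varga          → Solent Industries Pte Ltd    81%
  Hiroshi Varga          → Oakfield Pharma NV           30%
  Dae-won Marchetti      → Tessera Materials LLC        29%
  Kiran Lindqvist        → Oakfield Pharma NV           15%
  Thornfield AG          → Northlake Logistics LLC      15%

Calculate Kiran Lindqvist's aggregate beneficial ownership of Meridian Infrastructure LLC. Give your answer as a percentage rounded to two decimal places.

Kiran reaches Meridian along 2 paths.
Via Tessera: 60% × 65% = 39%.
Via Oakfield: 15% × 35% = 5.25%.
Total: 39% + 5.25% = 44.25%.

44.25%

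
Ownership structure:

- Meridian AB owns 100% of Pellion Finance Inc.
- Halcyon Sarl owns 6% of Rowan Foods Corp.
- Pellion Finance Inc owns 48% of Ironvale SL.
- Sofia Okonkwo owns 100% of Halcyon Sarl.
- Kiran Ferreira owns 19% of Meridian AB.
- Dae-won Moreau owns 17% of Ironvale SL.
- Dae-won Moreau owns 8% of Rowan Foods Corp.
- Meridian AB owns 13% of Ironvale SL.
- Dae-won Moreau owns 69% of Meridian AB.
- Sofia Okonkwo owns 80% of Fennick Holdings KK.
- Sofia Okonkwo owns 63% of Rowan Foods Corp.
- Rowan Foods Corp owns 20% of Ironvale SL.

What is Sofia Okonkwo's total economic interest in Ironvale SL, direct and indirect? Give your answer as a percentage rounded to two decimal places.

Sofia reaches Ironvale along 2 paths.
Via Halcyon → Rowan: 100% × 6% × 20% = 1.2%.
Via Rowan: 63% × 20% = 12.6%.
Total: 1.2% + 12.6% = 13.8%.
Rounded: 13.80%.

13.80%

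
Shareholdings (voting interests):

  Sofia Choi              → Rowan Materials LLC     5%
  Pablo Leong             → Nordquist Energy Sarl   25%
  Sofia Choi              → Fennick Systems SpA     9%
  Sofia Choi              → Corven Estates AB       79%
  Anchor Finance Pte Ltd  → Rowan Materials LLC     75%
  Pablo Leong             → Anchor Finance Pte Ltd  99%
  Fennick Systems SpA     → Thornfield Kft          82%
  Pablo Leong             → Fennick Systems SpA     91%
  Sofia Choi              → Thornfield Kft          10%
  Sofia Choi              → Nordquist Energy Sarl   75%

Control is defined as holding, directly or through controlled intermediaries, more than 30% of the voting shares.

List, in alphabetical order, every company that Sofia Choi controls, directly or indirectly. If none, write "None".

Corven Estates AB, Nordquist Energy Sarl

Sofia holds 75% of Nordquist, so Sofia controls Nordquist.
Sofia holds 79% of Corven, so Sofia controls Corven.
No other company's threshold is met.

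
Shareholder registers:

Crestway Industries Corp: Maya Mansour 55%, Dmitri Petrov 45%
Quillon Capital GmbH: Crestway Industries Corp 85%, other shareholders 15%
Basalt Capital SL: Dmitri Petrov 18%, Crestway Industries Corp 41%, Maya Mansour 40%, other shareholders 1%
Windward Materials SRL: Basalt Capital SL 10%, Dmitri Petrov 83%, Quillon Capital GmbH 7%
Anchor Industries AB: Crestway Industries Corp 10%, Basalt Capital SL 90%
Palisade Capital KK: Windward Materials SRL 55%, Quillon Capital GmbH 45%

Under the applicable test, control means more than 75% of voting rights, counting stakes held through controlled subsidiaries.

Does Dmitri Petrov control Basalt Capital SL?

Dmitri holds 83% of Windward, so Dmitri controls Windward.
In Basalt, Dmitri's side holds only 18%, not > 75%.
So Dmitri does not control Basalt.

No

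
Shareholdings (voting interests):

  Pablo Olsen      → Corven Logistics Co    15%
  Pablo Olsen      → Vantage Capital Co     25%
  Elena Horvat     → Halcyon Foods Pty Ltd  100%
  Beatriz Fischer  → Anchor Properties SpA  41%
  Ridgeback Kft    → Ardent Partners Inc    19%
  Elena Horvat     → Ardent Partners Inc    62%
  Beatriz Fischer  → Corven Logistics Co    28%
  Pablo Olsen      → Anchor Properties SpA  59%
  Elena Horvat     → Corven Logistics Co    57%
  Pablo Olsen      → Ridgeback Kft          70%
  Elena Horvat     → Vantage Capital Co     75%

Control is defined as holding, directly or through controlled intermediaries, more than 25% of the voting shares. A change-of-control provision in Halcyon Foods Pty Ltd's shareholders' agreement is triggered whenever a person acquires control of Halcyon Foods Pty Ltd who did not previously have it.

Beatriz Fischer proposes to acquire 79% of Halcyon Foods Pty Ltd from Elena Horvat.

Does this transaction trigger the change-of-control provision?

The purchase adds only to Beatriz's holdings (Elena's stake shrinks), so Beatriz is the only person who could newly come to control Halcyon.
Beatriz holds 41% of Anchor, so Beatriz controls Anchor.
Beatriz holds 28% of Corven, so Beatriz controls Corven.
Neither Beatriz nor any entity Beatriz controls holds any voting interest in Halcyon.
So before the transaction, Beatriz does not control Halcyon.
After the purchase, Beatriz holds 79% of Halcyon directly, and Elena's stake falls to 21%.
Beatriz holds 79% of Halcyon, so Beatriz controls Halcyon.
Beatriz did not control Halcyon before and does after, so the clause is triggered.

Yes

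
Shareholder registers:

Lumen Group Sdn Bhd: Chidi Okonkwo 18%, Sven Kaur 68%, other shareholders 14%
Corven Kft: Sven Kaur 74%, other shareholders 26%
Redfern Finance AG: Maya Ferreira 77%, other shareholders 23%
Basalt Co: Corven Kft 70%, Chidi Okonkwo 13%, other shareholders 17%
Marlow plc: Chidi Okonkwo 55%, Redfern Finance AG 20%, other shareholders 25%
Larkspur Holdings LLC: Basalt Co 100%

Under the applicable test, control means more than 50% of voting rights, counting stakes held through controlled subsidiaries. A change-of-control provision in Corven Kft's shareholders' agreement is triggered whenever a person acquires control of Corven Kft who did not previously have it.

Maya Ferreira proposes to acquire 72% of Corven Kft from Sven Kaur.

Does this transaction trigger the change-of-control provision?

The purchase adds only to Maya's holdings (Sven's stake shrinks), so Maya is the only person who could newly come to control Corven.
Maya holds 77% of Redfern, so Maya controls Redfern.
Neither Maya nor any entity Maya controls holds any voting interest in Corven.
So before the transaction, Maya does not control Corven.
After the purchase, Maya holds 72% of Corven directly, and Sven's stake falls to 2%.
Maya holds 72% of Corven, so Maya controls Corven.
Maya did not control Corven before and does after, so the clause is triggered.

Yes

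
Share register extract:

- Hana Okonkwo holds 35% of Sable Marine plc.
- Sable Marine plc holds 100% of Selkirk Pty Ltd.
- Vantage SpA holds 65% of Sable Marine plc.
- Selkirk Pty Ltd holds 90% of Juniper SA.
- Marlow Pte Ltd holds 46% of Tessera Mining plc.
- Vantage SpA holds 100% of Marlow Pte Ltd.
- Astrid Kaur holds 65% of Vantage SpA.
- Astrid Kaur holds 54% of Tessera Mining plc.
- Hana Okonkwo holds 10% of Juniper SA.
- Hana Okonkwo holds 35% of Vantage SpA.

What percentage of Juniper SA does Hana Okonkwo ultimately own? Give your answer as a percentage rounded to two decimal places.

61.98%

Hana reaches Juniper along 3 paths.
Via Vantage → Sable → Selkirk: 35% × 65% × 100% × 90% = 20.475%.
Via Sable → Selkirk: 35% × 100% × 90% = 31.5%.
Direct stake: 10% = 10%.
Total: 20.475% + 31.5% + 10% = 61.975%.
Rounded: 61.98%.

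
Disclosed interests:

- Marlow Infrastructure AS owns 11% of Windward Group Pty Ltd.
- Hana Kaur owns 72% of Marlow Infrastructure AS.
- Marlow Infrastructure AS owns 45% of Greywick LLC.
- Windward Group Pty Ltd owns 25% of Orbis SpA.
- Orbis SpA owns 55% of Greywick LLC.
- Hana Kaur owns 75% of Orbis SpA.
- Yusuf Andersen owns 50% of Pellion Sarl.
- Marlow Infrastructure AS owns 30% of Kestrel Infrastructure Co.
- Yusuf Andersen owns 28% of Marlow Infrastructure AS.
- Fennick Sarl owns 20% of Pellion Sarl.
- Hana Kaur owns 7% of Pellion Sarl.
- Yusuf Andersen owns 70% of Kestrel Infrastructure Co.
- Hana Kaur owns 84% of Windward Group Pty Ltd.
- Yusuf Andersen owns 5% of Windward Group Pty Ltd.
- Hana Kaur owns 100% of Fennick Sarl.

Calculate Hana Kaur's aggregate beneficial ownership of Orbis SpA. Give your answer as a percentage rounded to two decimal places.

Hana reaches Orbis along 3 paths.
Via Marlow → Windward: 72% × 11% × 25% = 1.98%.
Via Windward: 84% × 25% = 21%.
Direct stake: 75% = 75%.
Total: 1.98% + 21% + 75% = 97.98%.

97.98%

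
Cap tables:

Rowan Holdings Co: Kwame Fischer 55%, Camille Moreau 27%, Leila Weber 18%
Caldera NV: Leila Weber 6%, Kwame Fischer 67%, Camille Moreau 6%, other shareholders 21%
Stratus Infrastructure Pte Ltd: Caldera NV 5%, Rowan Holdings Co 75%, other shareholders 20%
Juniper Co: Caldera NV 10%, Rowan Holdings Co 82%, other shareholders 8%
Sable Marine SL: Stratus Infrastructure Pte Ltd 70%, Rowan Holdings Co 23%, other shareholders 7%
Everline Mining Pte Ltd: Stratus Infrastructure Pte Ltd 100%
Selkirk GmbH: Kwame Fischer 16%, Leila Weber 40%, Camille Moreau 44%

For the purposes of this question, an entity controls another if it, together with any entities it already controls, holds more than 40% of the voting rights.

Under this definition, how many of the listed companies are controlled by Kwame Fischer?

Kwame holds 55% of Rowan, so Kwame controls Rowan.
Kwame holds 67% of Caldera, so Kwame controls Caldera.
Caldera and Rowan together hold 5% + 75% = 80% of Stratus, so Kwame controls Stratus.
Caldera and Rowan together hold 10% + 82% = 92% of Juniper, so Kwame controls Juniper.
Stratus and Rowan together hold 70% + 23% = 93% of Sable, so Kwame controls Sable.
Stratus holds 100% of Everline, so Kwame controls Everline.
No other company's threshold is met.
Kwame controls 6 companies.

6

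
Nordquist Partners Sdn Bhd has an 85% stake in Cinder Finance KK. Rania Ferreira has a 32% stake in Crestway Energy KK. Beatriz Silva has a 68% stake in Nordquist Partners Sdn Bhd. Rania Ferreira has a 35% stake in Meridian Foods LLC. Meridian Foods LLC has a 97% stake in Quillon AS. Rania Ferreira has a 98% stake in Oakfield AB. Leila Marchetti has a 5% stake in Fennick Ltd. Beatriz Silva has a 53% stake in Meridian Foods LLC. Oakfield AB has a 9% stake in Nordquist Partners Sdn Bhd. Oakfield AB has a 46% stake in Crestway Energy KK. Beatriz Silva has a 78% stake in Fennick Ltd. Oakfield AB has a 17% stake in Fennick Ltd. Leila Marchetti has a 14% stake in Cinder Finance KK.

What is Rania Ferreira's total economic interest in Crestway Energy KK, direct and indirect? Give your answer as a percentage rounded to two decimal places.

Rania reaches Crestway along 2 paths.
Direct stake: 32% = 32%.
Via Oakfield: 98% × 46% = 45.08%.
Total: 32% + 45.08% = 77.08%.

77.08%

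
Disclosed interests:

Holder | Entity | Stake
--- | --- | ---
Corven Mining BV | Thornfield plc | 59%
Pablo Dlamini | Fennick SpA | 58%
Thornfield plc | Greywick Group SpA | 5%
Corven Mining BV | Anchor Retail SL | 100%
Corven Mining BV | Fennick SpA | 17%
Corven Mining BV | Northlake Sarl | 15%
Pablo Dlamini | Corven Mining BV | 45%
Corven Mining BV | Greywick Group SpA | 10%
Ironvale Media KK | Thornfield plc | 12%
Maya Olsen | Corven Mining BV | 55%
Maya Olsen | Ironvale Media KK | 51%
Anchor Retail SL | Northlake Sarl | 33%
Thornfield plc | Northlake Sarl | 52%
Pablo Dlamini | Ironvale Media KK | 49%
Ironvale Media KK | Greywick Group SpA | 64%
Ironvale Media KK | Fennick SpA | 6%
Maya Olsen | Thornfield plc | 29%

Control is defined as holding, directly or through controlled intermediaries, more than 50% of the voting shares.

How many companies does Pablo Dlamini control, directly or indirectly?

1

Pablo holds 58% of Fennick, so Pablo controls Fennick.
No other company's threshold is met.
Pablo controls 1 company.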